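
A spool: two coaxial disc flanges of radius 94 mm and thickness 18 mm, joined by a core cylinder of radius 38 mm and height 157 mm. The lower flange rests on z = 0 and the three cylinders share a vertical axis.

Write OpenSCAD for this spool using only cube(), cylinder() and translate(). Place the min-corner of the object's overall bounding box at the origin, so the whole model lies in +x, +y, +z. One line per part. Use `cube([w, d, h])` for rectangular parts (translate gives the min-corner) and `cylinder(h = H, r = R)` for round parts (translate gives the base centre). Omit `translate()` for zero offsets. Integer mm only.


translate([94, 94, 0]) cylinder(h = 18, r = 94);
translate([94, 94, 18]) cylinder(h = 157, r = 38);
translate([94, 94, 175]) cylinder(h = 18, r = 94);


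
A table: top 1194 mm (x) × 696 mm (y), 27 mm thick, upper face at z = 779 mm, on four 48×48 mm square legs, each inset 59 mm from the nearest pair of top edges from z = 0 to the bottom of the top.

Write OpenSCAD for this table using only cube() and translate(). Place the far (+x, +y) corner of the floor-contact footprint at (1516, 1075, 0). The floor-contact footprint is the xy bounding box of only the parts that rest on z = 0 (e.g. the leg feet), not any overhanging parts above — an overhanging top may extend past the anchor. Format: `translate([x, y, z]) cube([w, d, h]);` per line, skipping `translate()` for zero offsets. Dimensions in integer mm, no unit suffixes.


translate([381, 438, 752]) cube([1194, 696, 27]);
translate([440, 497, 0]) cube([48, 48, 752]);
translate([1468, 497, 0]) cube([48, 48, 752]);
translate([440, 1027, 0]) cube([48, 48, 752]);
translate([1468, 1027, 0]) cube([48, 48, 752]);


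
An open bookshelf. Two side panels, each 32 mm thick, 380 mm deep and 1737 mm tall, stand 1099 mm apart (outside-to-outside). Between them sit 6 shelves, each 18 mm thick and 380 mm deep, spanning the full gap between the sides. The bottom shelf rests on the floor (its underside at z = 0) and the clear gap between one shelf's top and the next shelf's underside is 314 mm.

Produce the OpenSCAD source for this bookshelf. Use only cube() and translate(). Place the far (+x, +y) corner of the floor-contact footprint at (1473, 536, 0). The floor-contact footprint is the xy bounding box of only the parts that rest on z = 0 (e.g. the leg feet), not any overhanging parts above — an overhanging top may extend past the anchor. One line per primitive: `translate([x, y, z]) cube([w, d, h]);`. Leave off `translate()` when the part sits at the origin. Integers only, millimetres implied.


translate([374, 156, 0]) cube([32, 380, 1737]);
translate([1441, 156, 0]) cube([32, 380, 1737]);
translate([406, 156, 0]) cube([1035, 380, 18]);
translate([406, 156, 332]) cube([1035, 380, 18]);
translate([406, 156, 664]) cube([1035, 380, 18]);
translate([406, 156, 996]) cube([1035, 380, 18]);
translate([406, 156, 1328]) cube([1035, 380, 18]);
translate([406, 156, 1660]) cube([1035, 380, 18]);


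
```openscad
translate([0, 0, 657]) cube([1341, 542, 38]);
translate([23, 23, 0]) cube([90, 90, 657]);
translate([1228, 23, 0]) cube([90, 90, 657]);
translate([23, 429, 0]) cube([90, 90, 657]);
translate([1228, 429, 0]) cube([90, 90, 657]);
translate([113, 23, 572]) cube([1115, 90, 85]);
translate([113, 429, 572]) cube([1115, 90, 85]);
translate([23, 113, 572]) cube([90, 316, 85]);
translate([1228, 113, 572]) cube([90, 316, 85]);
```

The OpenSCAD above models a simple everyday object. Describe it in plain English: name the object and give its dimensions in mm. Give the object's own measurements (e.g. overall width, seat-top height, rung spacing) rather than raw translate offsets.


A table: top 1341 mm (x) × 542 mm (y), 38 mm thick, upper face at z = 695 mm, on four 90×90 mm square legs, each inset 23 mm from the nearest pair of top edges from z = 0 to the bottom of the top. Four apron rails, 90 mm thick and 85 mm tall, run between adjacent legs with their top edges flush with the underside of the top and their outer faces flush with the legs' outer faces.


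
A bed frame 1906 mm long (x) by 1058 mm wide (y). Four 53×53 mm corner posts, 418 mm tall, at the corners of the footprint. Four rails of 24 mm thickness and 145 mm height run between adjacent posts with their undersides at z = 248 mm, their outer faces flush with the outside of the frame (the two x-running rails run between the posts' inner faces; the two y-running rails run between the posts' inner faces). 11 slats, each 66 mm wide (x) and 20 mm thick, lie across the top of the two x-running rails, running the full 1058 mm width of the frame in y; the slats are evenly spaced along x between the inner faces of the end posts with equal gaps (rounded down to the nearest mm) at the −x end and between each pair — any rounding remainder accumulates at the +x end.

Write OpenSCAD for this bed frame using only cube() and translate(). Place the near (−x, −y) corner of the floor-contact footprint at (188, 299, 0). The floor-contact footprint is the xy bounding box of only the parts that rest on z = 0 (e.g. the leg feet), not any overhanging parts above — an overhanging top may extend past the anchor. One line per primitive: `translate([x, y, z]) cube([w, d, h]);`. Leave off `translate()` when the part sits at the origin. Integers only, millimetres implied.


translate([188, 299, 0]) cube([53, 53, 418]);
translate([188, 1304, 0]) cube([53, 53, 418]);
translate([2041, 299, 0]) cube([53, 53, 418]);
translate([2041, 1304, 0]) cube([53, 53, 418]);
translate([241, 299, 248]) cube([1800, 24, 145]);
translate([241, 1333, 248]) cube([1800, 24, 145]);
translate([188, 352, 248]) cube([24, 952, 145]);
translate([2070, 352, 248]) cube([24, 952, 145]);
translate([330, 299, 393]) cube([66, 1058, 20]);
translate([485, 299, 393]) cube([66, 1058, 20]);
translate([640, 299, 393]) cube([66, 1058, 20]);
translate([795, 299, 393]) cube([66, 1058, 20]);
translate([950, 299, 393]) cube([66, 1058, 20]);
translate([1105, 299, 393]) cube([66, 1058, 20]);
translate([1260, 299, 393]) cube([66, 1058, 20]);
translate([1415, 299, 393]) cube([66, 1058, 20]);
translate([1570, 299, 393]) cube([66, 1058, 20]);
translate([1725, 299, 393]) cube([66, 1058, 20]);
translate([1880, 299, 393]) cube([66, 1058, 20]);


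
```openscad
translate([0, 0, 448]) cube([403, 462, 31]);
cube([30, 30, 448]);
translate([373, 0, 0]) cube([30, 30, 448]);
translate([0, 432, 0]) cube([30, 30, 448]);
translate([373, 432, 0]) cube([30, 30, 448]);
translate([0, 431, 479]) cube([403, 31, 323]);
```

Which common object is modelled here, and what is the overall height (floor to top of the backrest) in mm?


A chair. The overall height is 802 mm.

A slab on four corner posts with a tall panel at the back — a chair. The seat slab sits at z = 448 with thickness 31, and the 323 mm backrest starts at the seat top, so the overall height is 448 + 31 + 323 = 802 mm.


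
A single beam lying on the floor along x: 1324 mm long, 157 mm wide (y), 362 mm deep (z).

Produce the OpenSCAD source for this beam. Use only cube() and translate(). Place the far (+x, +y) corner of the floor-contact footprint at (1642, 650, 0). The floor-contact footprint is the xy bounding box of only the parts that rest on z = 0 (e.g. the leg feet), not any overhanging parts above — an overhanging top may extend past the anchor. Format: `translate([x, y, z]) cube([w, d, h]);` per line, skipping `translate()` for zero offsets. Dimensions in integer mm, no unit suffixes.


translate([318, 493, 0]) cube([1324, 157, 362]);


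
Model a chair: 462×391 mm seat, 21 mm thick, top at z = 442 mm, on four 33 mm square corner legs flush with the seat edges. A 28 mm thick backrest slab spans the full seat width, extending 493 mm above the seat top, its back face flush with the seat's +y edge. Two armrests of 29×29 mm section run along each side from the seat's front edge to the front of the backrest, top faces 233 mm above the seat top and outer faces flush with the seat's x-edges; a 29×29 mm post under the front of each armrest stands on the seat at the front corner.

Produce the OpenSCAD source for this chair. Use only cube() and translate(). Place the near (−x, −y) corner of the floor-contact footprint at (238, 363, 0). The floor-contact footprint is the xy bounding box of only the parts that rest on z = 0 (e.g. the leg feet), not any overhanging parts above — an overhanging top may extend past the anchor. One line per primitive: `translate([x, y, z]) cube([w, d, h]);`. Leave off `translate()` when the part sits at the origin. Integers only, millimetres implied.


translate([238, 363, 421]) cube([462, 391, 21]);
translate([238, 363, 0]) cube([33, 33, 421]);
translate([667, 363, 0]) cube([33, 33, 421]);
translate([238, 721, 0]) cube([33, 33, 421]);
translate([667, 721, 0]) cube([33, 33, 421]);
translate([238, 726, 442]) cube([462, 28, 493]);
translate([238, 363, 646]) cube([29, 363, 29]);
translate([671, 363, 646]) cube([29, 363, 29]);
translate([238, 363, 442]) cube([29, 29, 204]);
translate([671, 363, 442]) cube([29, 29, 204]);


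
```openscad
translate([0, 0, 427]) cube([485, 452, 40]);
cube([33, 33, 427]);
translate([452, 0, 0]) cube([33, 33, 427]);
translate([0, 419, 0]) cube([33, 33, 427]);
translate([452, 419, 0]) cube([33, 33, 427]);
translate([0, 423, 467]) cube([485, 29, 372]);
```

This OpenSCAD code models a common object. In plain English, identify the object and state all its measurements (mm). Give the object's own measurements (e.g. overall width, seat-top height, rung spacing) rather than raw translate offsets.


A chair. The seat is a 485×452×40 mm slab with its top at z = 467 mm, on four 33×33 mm corner legs (flush with the seat edges, standing on z = 0). A flat backrest 29 mm thick, 372 mm tall, spans the full seat width and rises from the seat top along its +y edge, rear face flush with the rear of the seat.


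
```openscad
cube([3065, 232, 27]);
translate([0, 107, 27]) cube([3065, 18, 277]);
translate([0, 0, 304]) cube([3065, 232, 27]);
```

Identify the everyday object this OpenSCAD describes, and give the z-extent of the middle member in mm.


An I-beam. The web height is 277 mm.

Two wide flanges with a thin centred web — an I-beam. Overall 331 mm minus two 27 mm flanges gives a web of 331 − 2·27 = 277 mm.


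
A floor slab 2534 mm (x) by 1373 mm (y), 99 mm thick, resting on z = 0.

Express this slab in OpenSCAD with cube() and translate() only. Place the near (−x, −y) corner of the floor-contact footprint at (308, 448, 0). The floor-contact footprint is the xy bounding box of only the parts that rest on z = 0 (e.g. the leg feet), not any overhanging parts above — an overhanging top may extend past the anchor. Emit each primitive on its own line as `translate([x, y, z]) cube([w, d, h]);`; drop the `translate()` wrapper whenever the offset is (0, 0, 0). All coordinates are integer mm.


translate([308, 448, 0]) cube([2534, 1373, 99]);


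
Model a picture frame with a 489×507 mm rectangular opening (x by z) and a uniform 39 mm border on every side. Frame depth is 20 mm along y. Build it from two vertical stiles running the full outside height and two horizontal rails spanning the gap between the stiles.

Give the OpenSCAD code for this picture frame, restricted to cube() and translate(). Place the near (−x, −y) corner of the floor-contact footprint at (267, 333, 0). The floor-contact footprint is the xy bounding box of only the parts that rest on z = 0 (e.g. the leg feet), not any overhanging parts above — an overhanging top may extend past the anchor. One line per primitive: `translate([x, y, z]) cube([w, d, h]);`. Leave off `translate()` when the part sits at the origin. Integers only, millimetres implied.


translate([267, 333, 0]) cube([39, 20, 585]);
translate([795, 333, 0]) cube([39, 20, 585]);
translate([306, 333, 0]) cube([489, 20, 39]);
translate([306, 333, 546]) cube([489, 20, 39]);


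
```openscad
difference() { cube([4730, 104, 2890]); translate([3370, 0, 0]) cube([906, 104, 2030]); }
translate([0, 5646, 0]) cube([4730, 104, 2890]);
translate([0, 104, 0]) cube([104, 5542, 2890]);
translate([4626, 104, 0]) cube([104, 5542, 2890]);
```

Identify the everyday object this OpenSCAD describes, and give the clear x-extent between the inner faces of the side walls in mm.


A single room. The interior width is 4522 mm.

Four walls enclosing a rectangle with a door in the front wall — a room. Outside width 4730 minus two 104 mm walls gives 4522 mm.


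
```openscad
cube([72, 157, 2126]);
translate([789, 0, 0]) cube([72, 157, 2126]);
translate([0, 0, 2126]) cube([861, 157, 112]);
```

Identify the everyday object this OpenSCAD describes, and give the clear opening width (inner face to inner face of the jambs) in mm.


A door frame. The clear opening width is 717 mm.

Two 2126 mm tall posts with a header on top — a door frame. The left jamb is 72 mm wide at x = 0; the right jamb starts at x = 789. The clear opening is 789 − 72 = 717 mm.


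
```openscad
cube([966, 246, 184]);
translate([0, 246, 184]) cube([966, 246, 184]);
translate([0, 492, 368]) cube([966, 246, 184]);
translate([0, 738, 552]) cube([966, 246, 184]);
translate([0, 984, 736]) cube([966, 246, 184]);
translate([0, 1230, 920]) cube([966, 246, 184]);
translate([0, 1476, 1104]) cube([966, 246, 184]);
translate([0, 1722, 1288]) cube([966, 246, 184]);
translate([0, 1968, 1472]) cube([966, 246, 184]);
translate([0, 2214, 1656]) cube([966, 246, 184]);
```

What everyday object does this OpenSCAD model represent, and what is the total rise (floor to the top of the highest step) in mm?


A staircase. The total rise is 1840 mm.

10 identical blocks, each offset up and back from the previous — a staircase. Each step is 184 mm tall and there are 10 of them, so the total rise is 10 × 184 = 1840 mm.


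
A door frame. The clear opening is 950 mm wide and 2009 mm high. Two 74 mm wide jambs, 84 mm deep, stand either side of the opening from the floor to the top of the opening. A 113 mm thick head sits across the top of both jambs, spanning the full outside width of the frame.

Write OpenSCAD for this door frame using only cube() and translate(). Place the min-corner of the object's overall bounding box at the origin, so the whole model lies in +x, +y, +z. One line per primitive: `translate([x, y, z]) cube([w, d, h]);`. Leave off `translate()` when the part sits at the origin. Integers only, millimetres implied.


cube([74, 84, 2009]);
translate([1024, 0, 0]) cube([74, 84, 2009]);
translate([0, 0, 2009]) cube([1098, 84, 113]);


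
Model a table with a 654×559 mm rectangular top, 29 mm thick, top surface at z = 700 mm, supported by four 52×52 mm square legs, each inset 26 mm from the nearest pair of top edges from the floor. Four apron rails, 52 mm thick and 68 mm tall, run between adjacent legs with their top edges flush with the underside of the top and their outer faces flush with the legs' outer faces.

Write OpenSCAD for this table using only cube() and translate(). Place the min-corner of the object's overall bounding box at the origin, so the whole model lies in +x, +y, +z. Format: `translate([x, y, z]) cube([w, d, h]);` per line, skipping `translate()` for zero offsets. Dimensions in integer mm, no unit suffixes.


// leg_h = 700 - 29 = 671
// apron z = 671 - 68 = 603
translate([0, 0, 671]) cube([654, 559, 29]);
translate([26, 26, 0]) cube([52, 52, 671]);
translate([576, 26, 0]) cube([52, 52, 671]);
translate([26, 481, 0]) cube([52, 52, 671]);
translate([576, 481, 0]) cube([52, 52, 671]);
translate([78, 26, 603]) cube([498, 52, 68]);
translate([78, 481, 603]) cube([498, 52, 68]);
translate([26, 78, 603]) cube([52, 403, 68]);
translate([576, 78, 603]) cube([52, 403, 68]);


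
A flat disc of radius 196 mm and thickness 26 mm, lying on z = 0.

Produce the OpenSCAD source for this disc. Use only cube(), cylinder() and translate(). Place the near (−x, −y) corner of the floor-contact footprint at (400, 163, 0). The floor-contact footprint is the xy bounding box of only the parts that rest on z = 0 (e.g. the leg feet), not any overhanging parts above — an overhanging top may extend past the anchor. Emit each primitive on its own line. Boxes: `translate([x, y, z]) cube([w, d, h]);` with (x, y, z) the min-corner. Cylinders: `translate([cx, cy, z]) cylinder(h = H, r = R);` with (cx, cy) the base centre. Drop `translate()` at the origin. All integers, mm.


translate([596, 359, 0]) cylinder(h = 26, r = 196);


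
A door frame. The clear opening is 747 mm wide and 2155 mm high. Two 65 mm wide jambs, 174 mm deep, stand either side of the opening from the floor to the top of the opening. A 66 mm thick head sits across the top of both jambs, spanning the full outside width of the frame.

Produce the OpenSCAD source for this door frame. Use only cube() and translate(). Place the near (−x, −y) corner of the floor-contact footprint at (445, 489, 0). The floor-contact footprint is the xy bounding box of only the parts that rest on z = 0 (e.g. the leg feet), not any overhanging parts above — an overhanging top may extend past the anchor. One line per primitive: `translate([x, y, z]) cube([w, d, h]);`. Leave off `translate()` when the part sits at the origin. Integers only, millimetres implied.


translate([445, 489, 0]) cube([65, 174, 2155]);
translate([1257, 489, 0]) cube([65, 174, 2155]);
translate([445, 489, 2155]) cube([877, 174, 66]);


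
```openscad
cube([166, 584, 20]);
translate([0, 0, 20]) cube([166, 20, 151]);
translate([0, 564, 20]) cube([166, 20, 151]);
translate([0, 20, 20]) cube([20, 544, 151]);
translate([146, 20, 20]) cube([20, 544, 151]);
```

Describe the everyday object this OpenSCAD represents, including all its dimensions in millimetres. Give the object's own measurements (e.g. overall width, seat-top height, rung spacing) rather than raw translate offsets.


An open-topped rectangular box: outside dimensions 166×584×171 mm, with a uniform wall and base thickness of 20 mm. The base is a full 166×584 slab on the floor; four walls sit on top of the base. The front and back walls (the −y and +y sides) span the full width; the two side walls fit between them.


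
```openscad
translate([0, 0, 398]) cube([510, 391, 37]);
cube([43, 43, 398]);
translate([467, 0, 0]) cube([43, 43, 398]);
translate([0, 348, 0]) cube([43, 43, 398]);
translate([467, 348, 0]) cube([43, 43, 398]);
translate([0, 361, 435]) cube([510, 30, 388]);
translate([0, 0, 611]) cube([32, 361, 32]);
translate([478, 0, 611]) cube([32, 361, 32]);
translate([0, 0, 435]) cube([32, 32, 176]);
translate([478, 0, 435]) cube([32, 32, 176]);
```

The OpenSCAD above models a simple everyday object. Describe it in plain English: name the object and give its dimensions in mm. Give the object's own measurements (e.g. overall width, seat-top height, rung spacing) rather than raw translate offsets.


A chair. The seat is a 510×391×37 mm slab with its top at z = 435 mm, on four 43×43 mm corner legs (flush with the seat edges, standing on z = 0). A flat backrest 30 mm thick, 388 mm tall, spans the full seat width and rises from the seat top along its +y edge, rear face flush with the rear of the seat. Two armrests of 32×32 mm section run along each side from the seat's front edge to the front of the backrest, top faces 208 mm above the seat top and outer faces flush with the seat's x-edges; a 32×32 mm post under the front of each armrest stands on the seat at the front corner.


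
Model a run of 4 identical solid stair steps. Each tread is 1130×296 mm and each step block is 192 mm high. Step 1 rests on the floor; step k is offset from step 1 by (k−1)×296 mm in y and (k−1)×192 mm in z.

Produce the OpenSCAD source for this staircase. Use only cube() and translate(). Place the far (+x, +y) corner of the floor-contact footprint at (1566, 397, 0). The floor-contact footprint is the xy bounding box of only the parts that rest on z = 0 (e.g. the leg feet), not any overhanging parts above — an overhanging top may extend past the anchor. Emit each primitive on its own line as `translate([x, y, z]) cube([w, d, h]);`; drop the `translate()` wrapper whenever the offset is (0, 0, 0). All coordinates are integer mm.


translate([436, 101, 0]) cube([1130, 296, 192]);
translate([436, 397, 192]) cube([1130, 296, 192]);
translate([436, 693, 384]) cube([1130, 296, 192]);
translate([436, 989, 576]) cube([1130, 296, 192]);


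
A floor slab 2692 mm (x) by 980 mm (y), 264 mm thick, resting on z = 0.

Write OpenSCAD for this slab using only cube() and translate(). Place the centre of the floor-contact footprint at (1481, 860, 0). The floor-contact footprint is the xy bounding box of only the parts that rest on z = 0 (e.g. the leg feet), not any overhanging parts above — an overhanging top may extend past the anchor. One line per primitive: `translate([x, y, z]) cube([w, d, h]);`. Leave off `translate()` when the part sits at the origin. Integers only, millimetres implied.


translate([135, 370, 0]) cube([2692, 980, 264]);


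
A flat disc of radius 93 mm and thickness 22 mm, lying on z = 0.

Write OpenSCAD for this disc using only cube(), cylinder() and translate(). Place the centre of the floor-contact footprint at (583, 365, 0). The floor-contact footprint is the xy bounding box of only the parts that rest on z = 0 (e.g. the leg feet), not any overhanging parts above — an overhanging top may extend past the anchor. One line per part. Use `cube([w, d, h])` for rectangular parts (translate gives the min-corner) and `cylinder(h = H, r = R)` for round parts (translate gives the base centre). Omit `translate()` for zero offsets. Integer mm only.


translate([583, 365, 0]) cylinder(h = 22, r = 93);


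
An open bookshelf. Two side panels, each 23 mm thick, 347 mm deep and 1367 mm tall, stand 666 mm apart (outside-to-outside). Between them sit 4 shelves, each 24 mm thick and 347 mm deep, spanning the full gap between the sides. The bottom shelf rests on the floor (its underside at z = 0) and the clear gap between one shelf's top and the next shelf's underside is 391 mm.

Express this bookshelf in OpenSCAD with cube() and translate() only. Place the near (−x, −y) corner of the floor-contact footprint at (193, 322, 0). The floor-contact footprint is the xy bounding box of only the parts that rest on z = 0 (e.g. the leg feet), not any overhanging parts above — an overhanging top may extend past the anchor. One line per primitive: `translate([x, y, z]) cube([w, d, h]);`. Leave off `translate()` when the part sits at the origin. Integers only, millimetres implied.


translate([193, 322, 0]) cube([23, 347, 1367]);
translate([836, 322, 0]) cube([23, 347, 1367]);
translate([216, 322, 0]) cube([620, 347, 24]);
translate([216, 322, 415]) cube([620, 347, 24]);
translate([216, 322, 830]) cube([620, 347, 24]);
translate([216, 322, 1245]) cube([620, 347, 24]);


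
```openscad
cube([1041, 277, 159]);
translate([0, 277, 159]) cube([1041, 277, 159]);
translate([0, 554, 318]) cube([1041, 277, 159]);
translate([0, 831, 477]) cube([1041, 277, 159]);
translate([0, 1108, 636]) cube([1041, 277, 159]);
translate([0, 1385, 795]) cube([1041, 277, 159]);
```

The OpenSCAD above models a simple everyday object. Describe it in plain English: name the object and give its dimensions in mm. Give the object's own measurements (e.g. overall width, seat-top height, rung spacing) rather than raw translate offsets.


A straight staircase of 6 solid steps. Each step is 1041 mm wide (x), 277 mm deep (y, the going) and 159 mm tall (the rise). The first step rests on the floor; each subsequent step sits one going further in +y and one rise higher in +z, directly behind and above the previous step with no overlap.


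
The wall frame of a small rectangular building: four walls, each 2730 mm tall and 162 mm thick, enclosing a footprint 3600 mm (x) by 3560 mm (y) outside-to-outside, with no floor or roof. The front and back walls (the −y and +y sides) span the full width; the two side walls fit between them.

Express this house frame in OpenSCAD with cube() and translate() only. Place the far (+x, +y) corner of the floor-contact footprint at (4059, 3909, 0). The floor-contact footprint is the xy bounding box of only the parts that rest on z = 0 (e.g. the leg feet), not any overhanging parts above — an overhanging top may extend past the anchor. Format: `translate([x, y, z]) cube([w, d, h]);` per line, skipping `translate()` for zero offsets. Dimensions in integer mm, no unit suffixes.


translate([459, 349, 0]) cube([3600, 162, 2730]);
translate([459, 3747, 0]) cube([3600, 162, 2730]);
translate([459, 511, 0]) cube([162, 3236, 2730]);
translate([3897, 511, 0]) cube([162, 3236, 2730]);


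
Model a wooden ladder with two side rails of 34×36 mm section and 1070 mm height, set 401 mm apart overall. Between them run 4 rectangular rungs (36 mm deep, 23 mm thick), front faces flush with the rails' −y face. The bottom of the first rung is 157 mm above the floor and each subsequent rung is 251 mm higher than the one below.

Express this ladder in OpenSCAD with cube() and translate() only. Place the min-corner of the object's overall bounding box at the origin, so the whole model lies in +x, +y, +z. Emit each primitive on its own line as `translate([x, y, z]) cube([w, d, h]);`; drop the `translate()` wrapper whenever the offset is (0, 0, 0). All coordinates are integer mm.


// rung span = 401 - 2*34 = 333
// rung[k] z = 157 + k*251
cube([34, 36, 1070]);
translate([367, 0, 0]) cube([34, 36, 1070]);
translate([34, 0, 157]) cube([333, 36, 23]);
translate([34, 0, 408]) cube([333, 36, 23]);
translate([34, 0, 659]) cube([333, 36, 23]);
translate([34, 0, 910]) cube([333, 36, 23]);


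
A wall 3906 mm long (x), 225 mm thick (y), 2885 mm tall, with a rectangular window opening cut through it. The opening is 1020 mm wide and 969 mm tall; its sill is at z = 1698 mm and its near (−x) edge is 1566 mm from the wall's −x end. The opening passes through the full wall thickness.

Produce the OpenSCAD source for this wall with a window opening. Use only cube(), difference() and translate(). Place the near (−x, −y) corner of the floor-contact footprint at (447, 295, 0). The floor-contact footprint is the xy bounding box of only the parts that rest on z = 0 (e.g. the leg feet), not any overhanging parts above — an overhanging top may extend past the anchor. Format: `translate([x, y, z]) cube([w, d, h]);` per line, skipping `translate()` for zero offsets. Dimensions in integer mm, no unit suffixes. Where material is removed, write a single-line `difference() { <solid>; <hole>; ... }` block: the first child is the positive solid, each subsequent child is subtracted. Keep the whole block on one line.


difference() { translate([447, 295, 0]) cube([3906, 225, 2885]); translate([2013, 295, 1698]) cube([1020, 225, 969]); }


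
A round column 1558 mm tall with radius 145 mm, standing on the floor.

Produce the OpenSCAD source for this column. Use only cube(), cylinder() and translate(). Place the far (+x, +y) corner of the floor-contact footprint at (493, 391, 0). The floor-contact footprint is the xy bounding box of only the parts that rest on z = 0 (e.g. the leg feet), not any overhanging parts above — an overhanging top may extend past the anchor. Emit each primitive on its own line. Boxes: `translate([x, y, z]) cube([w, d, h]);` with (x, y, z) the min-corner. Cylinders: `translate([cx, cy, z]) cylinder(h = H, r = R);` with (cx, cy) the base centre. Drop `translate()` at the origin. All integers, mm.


translate([348, 246, 0]) cylinder(h = 1558, r = 145);


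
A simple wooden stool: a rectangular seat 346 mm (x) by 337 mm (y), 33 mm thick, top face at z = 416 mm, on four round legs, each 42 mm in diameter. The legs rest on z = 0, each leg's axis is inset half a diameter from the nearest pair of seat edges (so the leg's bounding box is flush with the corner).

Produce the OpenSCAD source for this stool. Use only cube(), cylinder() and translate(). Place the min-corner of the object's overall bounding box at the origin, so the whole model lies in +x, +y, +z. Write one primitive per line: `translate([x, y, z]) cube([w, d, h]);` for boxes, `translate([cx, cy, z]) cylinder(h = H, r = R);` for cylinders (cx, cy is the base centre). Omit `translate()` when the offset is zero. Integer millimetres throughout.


// leg_h = 416 - 33 = 383
translate([0, 0, 383]) cube([346, 337, 33]);
translate([21, 21, 0]) cylinder(h = 383, r = 21);
translate([325, 21, 0]) cylinder(h = 383, r = 21);
translate([21, 316, 0]) cylinder(h = 383, r = 21);
translate([325, 316, 0]) cylinder(h = 383, r = 21);


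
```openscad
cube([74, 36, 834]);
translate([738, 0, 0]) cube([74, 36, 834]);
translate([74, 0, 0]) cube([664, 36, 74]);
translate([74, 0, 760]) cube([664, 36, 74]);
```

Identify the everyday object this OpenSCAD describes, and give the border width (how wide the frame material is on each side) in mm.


A picture frame. The border width is 74 mm.

Four thin pieces enclosing a rectangular opening — a picture frame. The two full-height stiles are 834 mm tall; the top rail sits at z = 760 and is 74 mm tall, so the border above the opening is 834 − 760 = 74 mm, matching the stile x-width.


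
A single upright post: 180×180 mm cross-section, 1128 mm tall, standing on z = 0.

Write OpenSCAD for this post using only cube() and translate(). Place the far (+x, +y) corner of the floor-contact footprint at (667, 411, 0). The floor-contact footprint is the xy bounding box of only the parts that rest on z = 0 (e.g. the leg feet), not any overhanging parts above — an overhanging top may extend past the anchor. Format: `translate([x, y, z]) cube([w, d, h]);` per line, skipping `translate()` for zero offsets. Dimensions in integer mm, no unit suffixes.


translate([487, 231, 0]) cube([180, 180, 1128]);


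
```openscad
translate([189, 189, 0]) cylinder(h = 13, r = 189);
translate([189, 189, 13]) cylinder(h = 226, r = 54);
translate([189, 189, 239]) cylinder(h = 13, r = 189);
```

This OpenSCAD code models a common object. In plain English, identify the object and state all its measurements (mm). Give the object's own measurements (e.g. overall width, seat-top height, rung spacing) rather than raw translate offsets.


A spool: two coaxial disc flanges of radius 189 mm and thickness 13 mm, joined by a core cylinder of radius 54 mm and height 226 mm. The lower flange rests on z = 0 and the three cylinders share a vertical axis.


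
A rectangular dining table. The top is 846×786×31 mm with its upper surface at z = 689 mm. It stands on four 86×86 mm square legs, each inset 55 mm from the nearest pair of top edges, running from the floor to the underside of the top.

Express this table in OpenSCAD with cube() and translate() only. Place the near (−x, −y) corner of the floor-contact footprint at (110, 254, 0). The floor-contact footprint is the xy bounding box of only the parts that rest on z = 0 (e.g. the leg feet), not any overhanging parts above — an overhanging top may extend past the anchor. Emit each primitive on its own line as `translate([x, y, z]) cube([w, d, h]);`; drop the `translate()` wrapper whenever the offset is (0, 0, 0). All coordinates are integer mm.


translate([55, 199, 658]) cube([846, 786, 31]);
translate([110, 254, 0]) cube([86, 86, 658]);
translate([760, 254, 0]) cube([86, 86, 658]);
translate([110, 844, 0]) cube([86, 86, 658]);
translate([760, 844, 0]) cube([86, 86, 658]);


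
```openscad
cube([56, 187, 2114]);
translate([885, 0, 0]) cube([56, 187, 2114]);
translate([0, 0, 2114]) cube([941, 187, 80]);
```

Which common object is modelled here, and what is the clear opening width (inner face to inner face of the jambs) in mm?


A door frame. The clear opening width is 829 mm.

Two 2114 mm tall posts with a header on top — a door frame. The left jamb is 56 mm wide at x = 0; the right jamb starts at x = 885. The clear opening is 885 − 56 = 829 mm.


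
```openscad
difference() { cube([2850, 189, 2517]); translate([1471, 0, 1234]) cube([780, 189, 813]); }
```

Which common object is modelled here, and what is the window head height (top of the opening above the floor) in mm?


A wall with a window opening. The window head height is 2047 mm.

A wall with a rectangular opening subtracted — a window. Sill at z = 1234, opening 813 mm tall, so the head is at 1234 + 813 = 2047 mm.


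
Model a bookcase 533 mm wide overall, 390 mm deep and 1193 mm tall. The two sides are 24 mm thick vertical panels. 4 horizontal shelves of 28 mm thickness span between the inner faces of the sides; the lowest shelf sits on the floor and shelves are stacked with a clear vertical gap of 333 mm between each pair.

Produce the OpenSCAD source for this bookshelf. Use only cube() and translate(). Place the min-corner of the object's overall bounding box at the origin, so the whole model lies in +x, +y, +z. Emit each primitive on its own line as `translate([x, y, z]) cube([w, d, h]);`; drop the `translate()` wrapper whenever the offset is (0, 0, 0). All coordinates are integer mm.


cube([24, 390, 1193]);
translate([509, 0, 0]) cube([24, 390, 1193]);
translate([24, 0, 0]) cube([485, 390, 28]);
translate([24, 0, 361]) cube([485, 390, 28]);
translate([24, 0, 722]) cube([485, 390, 28]);
translate([24, 0, 1083]) cube([485, 390, 28]);


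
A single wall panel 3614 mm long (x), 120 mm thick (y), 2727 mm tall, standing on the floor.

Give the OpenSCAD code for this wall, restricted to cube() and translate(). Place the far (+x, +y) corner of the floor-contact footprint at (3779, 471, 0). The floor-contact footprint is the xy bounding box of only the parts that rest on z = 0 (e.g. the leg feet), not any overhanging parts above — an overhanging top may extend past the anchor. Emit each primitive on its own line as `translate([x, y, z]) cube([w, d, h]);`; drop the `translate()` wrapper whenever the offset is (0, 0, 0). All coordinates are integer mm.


translate([165, 351, 0]) cube([3614, 120, 2727]);


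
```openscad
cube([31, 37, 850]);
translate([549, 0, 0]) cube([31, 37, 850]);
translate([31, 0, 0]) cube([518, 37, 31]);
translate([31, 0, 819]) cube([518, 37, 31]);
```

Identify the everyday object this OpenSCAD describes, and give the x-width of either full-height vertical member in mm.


A picture frame. The border width is 31 mm.

Four thin pieces enclosing a rectangular opening — a picture frame. The two full-height stiles are 850 mm tall; the top rail sits at z = 819 and is 31 mm tall, so the border above the opening is 850 − 819 = 31 mm, matching the stile x-width.


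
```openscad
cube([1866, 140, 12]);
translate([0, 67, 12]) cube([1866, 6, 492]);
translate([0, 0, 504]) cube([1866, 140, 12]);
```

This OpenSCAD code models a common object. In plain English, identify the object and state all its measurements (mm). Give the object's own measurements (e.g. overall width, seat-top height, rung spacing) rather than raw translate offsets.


An I-beam lying along x, 1866 mm long. Overall section height 516 mm. Two flanges 140 mm wide (y) and 12 mm thick, one on the floor and one at the top; a web 6 mm thick runs between them, centred on the flange width.


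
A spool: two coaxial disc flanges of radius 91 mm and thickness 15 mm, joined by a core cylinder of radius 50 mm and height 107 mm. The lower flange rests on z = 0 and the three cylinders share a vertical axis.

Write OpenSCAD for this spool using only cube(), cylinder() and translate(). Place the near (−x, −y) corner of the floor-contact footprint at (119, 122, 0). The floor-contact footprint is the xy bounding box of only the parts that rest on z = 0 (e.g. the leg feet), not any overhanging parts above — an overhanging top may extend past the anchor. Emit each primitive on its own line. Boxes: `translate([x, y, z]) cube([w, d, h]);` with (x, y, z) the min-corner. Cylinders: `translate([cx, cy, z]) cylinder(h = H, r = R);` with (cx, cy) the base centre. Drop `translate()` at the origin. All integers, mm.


translate([210, 213, 0]) cylinder(h = 15, r = 91);
translate([210, 213, 15]) cylinder(h = 107, r = 50);
translate([210, 213, 122]) cylinder(h = 15, r = 91);


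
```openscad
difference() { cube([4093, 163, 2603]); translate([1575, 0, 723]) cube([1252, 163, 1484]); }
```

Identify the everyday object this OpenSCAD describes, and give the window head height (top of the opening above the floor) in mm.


A wall with a window opening. The window head height is 2207 mm.

A wall with a rectangular opening subtracted — a window. Sill at z = 723, opening 1484 mm tall, so the head is at 723 + 1484 = 2207 mm.


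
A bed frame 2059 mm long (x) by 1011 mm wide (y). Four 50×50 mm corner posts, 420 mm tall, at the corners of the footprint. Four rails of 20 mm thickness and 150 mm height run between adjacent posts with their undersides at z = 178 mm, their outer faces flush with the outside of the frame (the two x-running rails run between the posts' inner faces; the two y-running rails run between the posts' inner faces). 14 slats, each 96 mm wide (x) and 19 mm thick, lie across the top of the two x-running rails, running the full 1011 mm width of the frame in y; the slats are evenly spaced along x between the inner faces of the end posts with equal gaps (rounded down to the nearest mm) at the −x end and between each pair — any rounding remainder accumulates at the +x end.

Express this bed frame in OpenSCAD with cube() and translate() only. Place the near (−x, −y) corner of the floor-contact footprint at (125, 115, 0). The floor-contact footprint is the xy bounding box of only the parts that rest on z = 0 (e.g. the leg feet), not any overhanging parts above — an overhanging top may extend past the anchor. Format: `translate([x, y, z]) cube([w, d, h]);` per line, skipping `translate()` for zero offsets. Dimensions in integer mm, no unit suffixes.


translate([125, 115, 0]) cube([50, 50, 420]);
translate([125, 1076, 0]) cube([50, 50, 420]);
translate([2134, 115, 0]) cube([50, 50, 420]);
translate([2134, 1076, 0]) cube([50, 50, 420]);
translate([175, 115, 178]) cube([1959, 20, 150]);
translate([175, 1106, 178]) cube([1959, 20, 150]);
translate([125, 165, 178]) cube([20, 911, 150]);
translate([2164, 165, 178]) cube([20, 911, 150]);
translate([216, 115, 328]) cube([96, 1011, 19]);
translate([353, 115, 328]) cube([96, 1011, 19]);
translate([490, 115, 328]) cube([96, 1011, 19]);
translate([627, 115, 328]) cube([96, 1011, 19]);
translate([764, 115, 328]) cube([96, 1011, 19]);
translate([901, 115, 328]) cube([96, 1011, 19]);
translate([1038, 115, 328]) cube([96, 1011, 19]);
translate([1175, 115, 328]) cube([96, 1011, 19]);
translate([1312, 115, 328]) cube([96, 1011, 19]);
translate([1449, 115, 328]) cube([96, 1011, 19]);
translate([1586, 115, 328]) cube([96, 1011, 19]);
translate([1723, 115, 328]) cube([96, 1011, 19]);
translate([1860, 115, 328]) cube([96, 1011, 19]);
translate([1997, 115, 328]) cube([96, 1011, 19]);


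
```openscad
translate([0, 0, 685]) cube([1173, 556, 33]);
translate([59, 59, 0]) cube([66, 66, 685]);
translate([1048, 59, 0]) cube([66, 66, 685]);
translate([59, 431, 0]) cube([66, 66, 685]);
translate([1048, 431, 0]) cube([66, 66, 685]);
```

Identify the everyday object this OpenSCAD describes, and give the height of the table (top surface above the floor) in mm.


A table. The table height is 718 mm.

A 1173×556×33 slab sits at z = 685 on four 66 mm square posts — a table. The top surface is at 685 + 33 = 718 mm.


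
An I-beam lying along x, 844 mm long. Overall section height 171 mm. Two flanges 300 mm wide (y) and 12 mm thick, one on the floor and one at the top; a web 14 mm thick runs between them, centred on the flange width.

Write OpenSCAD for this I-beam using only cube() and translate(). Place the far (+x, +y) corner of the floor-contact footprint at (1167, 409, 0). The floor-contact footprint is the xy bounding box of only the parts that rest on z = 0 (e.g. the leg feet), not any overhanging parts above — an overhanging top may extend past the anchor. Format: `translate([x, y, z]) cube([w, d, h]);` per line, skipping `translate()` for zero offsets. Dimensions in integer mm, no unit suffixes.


translate([323, 109, 0]) cube([844, 300, 12]);
translate([323, 252, 12]) cube([844, 14, 147]);
translate([323, 109, 159]) cube([844, 300, 12]);
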